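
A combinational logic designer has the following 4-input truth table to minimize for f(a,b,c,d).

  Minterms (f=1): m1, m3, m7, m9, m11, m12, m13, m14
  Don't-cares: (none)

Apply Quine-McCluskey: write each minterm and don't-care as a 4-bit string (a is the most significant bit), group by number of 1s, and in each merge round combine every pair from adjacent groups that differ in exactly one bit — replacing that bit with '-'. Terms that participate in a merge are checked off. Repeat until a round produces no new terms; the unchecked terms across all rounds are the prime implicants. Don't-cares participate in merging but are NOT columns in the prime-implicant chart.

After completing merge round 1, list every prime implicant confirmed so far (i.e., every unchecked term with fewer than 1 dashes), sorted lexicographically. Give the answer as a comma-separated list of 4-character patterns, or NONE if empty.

NONE

[col 0] 0001*, 0011*, 0111*, 1001*, 1011*, 1100*, 1101*, 1110*
[col 1] -001*, -011*, 0-11, 00-1*, 1-01, 10-1*, 11-0, 110-
[col 2] -0-1
Prime implicants: -0-1, 0-11, 1-01, 11-0, 110-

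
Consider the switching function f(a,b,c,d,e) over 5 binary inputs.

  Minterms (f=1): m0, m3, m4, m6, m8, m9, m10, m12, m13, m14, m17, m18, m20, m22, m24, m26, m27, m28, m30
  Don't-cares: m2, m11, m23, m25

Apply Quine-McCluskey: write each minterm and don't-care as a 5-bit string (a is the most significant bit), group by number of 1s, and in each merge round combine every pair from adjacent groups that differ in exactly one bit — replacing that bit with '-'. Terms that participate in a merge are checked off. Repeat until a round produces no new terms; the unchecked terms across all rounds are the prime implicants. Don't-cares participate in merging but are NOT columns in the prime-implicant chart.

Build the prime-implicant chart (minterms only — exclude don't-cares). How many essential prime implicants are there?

7

[col 0] 00000*, 00010*, 00011*, 00100*, 00110*, 01000*, 01001*, 01010*, 01011*, 01100*, 01101*, 01110*, 10001*, 10010*, 10100*, 10110*, 10111*, 11000*, 11001*, 11010*, 11011*, 11100*, 11110*
[col 1] -0010*, -0100*, -0110*, -1000*, -1001*, -1010*, -1011*, -1100*, -1110*, 0-000*, 0-010*, 0-011*, 0-100*, 0-110*, 00-00*, 00-10*, 000-0*, 0001-*, 001-0*, 01-00*, 01-01*, 01-10*, 010-0*, 010-1*, 0100-*, 0101-*, 011-0*, 0110-*, 1-001, 1-010*, 1-100*, 1-110*, 10-10*, 101-0*, 1011-, 11-00*, 11-10*, 110-0*, 110-1*, 1100-*, 1101-*, 111-0*
[col 2] --010*, --100*, --110*, -0-10*, -01-0*, -1-00*, -1-10*, -10-0*, -10-1*, -100-*, -101-*, -11-0*, 0--00*, 0--10*, 0-0-0*, 0-01-, 0-1-0*, 00--0*, 01--0*, 01-0-, 010--*, 1--10*, 1-1-0*, 11--0*, 110--*
[col 3] ---10, --1-0, -1--0, -10--, 0---0
Prime implicants: ---10, --1-0, -1--0, -10--, 0---0, 0-01-, 01-0-, 1-001, 1011-
PI chart (minterm → PIs covering it):
  0 | 0---0  (sole → essential)
  3 | 0-01-  (sole → essential)
  4 | --1-0,0---0
  6 | ---10,--1-0,0---0
  8 | -1--0,-10--,0---0,01-0-
  9 | -10--,01-0-
  10 | ---10,-1--0,-10--,0---0,0-01-
  12 | --1-0,-1--0,0---0,01-0-
  13 | 01-0-  (sole → essential)
  14 | ---10,--1-0,-1--0,0---0
  17 | 1-001  (sole → essential)
  18 | ---10  (sole → essential)
  20 | --1-0  (sole → essential)
  22 | ---10,--1-0,1011-
  24 | -1--0,-10--
  26 | ---10,-1--0,-10--
  27 | -10--  (sole → essential)
  28 | --1-0,-1--0
  30 | ---10,--1-0,-1--0
Essential prime implicants: ---10, --1-0, -10--, 0---0, 0-01-, 01-0-, 1-001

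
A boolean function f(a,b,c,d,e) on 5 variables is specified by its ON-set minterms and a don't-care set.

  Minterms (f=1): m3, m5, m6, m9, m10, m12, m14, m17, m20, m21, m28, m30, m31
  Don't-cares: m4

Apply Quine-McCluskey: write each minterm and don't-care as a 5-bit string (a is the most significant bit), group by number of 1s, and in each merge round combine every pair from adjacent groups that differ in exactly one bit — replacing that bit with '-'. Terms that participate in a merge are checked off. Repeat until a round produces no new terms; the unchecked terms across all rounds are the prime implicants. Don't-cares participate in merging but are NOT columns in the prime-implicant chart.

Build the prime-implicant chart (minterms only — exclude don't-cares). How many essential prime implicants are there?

[col 0] 00011, 00100*, 00101*, 00110*, 01001, 01010*, 01100*, 01110*, 10001*, 10100*, 10101*, 11100*, 11110*, 11111*
[col 1] -0100*, -0101*, -1100*, -1110*, 0-100*, 0-110*, 001-0*, 0010-*, 01-10, 011-0*, 1-100*, 10-01, 1010-*, 111-0*, 1111-
[col 2] --100, -010-, -11-0, 0-1-0
Prime implicants: --100, -010-, -11-0, 0-1-0, 00011, 01-10, 01001, 10-01, 1111-
PI chart (minterm → PIs covering it):
  3 | 00011  (sole → essential)
  5 | -010-  (sole → essential)
  6 | 0-1-0  (sole → essential)
  9 | 01001  (sole → essential)
  10 | 01-10  (sole → essential)
  12 | --100,-11-0,0-1-0
  14 | -11-0,0-1-0,01-10
  17 | 10-01  (sole → essential)
  20 | --100,-010-
  21 | -010-,10-01
  28 | --100,-11-0
  30 | -11-0,1111-
  31 | 1111-  (sole → essential)
Essential prime implicants: -010-, 0-1-0, 00011, 01-10, 01001, 10-01, 1111-

7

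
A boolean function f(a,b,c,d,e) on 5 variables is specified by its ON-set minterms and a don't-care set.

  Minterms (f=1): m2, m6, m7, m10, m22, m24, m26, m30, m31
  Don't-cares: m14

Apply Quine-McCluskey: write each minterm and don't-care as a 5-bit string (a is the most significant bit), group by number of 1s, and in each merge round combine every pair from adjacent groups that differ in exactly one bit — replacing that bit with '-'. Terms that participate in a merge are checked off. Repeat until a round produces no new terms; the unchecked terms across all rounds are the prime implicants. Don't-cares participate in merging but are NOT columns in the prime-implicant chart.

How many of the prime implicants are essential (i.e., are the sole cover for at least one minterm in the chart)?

size-2^0 implicants → 00010(✓)  00110(✓)  00111(✓)  01010(✓)  01110(✓)  10110(✓)  11000(✓)  11010(✓)  11110(✓)  11111(✓)
size-2^1 implicants → -0110(✓)  -1010(✓)  -1110(✓)  0-010(✓)  0-110(✓)  00-10(✓)  0011-  01-10(✓)  1-110(✓)  11-10(✓)  110-0  1111-
size-2^2 implicants → --110  -1-10  0--10
Unchecked terms (primes): --110, -1-10, 0--10, 0011-, 110-0, 1111-
Minterm coverage:
  m2 ⊆ 0--10 [E]
  m6 ⊆ --110,0--10,0011-
  m7 ⊆ 0011- [E]
  m10 ⊆ -1-10,0--10
  m22 ⊆ --110 [E]
  m24 ⊆ 110-0 [E]
  m26 ⊆ -1-10,110-0
  m30 ⊆ --110,-1-10,1111-
  m31 ⊆ 1111- [E]
E = {--110, 0--10, 0011-, 110-0, 1111-}

5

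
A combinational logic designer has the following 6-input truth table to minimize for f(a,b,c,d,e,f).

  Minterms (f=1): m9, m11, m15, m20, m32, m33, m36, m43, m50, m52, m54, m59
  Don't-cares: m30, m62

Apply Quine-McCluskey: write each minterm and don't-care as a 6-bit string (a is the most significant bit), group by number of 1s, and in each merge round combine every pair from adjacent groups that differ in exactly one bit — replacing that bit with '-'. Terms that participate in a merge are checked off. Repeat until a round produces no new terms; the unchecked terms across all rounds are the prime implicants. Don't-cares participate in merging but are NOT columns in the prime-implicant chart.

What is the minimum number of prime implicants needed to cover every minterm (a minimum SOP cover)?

[col 0] 001001*, 001011*, 001111*, 010100*, 011110*, 100000*, 100001*, 100100*, 101011*, 110010*, 110100*, 110110*, 111011*, 111110*
[col 1] -01011, -10100, -11110, 001-11, 0010-1, 1-0100, 1-1011, 100-00, 10000-, 11-110, 110-10, 1101-0
Prime implicants: -01011, -10100, -11110, 001-11, 0010-1, 1-0100, 1-1011, 100-00, 10000-, 11-110, 110-10, 1101-0
PI chart (minterm → PIs covering it):
  9 | 0010-1  (sole → essential)
  11 | -01011,001-11,0010-1
  15 | 001-11  (sole → essential)
  20 | -10100  (sole → essential)
  32 | 100-00,10000-
  33 | 10000-  (sole → essential)
  36 | 1-0100,100-00
  43 | -01011,1-1011
  50 | 110-10  (sole → essential)
  52 | -10100,1-0100,1101-0
  54 | 11-110,110-10,1101-0
  59 | 1-1011  (sole → essential)
Essential prime implicants: -10100, 001-11, 0010-1, 1-1011, 10000-, 110-10
Petrick residual → 1-0100
Minimum SOP uses 7 PIs: bc'de'f' + a'b'cef + a'b'cd'f + ac'de'f' + acd'ef + ab'c'd'e' + abc'ef'

7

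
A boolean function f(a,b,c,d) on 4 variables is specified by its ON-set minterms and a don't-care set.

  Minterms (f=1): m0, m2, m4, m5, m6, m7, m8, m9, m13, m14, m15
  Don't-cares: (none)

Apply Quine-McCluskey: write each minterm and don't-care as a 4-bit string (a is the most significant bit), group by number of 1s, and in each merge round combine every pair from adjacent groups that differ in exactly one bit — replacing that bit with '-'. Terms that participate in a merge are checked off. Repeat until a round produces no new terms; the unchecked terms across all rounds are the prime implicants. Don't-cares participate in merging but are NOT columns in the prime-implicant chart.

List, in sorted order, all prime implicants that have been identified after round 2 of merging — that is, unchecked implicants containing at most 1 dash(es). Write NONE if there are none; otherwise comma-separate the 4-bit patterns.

[col 0] 0000*, 0010*, 0100*, 0101*, 0110*, 0111*, 1000*, 1001*, 1101*, 1110*, 1111*
[col 1] -000, -101*, -110*, -111*, 0-00*, 0-10*, 00-0*, 01-0*, 01-1*, 010-*, 011-*, 1-01, 100-, 11-1*, 111-*
[col 2] -1-1, -11-, 0--0, 01--
Prime implicants: -000, -1-1, -11-, 0--0, 01--, 1-01, 100-

-000, 1-01, 100-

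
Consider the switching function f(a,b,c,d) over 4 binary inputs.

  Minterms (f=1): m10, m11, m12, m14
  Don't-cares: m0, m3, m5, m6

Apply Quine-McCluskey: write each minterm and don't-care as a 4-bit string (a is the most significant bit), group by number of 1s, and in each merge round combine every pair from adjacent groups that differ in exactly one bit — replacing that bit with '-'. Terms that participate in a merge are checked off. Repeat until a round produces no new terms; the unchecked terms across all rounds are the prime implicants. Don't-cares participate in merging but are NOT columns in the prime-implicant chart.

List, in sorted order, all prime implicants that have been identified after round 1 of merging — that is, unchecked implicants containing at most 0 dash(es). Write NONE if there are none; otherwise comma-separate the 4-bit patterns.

0000, 0101

Round 0: 0000 0011✓ 0101 0110✓ 1010✓ 1011✓ 1100✓ 1110✓
Round 1: -011 -110 1-10 101- 11-0
PIs = {-011, -110, 0000, 0101, 1-10, 101-, 11-0}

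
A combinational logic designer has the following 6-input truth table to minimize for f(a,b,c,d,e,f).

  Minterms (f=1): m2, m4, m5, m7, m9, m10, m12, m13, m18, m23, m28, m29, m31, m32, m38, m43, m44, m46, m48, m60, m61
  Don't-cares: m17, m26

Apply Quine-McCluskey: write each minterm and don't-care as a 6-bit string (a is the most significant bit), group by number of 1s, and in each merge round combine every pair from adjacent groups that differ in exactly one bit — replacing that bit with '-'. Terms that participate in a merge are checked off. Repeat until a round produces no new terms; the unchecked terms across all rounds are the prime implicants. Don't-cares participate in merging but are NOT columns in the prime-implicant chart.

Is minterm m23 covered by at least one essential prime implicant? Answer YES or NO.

[col 0] 000010*, 000100*, 000101*, 000111*, 001001*, 001010*, 001100*, 001101*, 010001, 010010*, 010111*, 011010*, 011100*, 011101*, 011111*, 100000*, 100110*, 101011, 101100*, 101110*, 110000*, 111100*, 111101*
[col 1] -01100*, -11100*, -11101*, 0-0010*, 0-0111, 0-1010*, 0-1100*, 0-1101*, 00-010*, 00-100*, 00-101*, 0001-1, 00010-*, 001-01, 00110-*, 01-010*, 01-111, 0111-1, 01110-*, 1-0000, 1-1100*, 10-110, 1011-0, 11110-*
[col 2] --1100, -1110-, 0--010, 0-110-, 00-10-
Prime implicants: --1100, -1110-, 0--010, 0-0111, 0-110-, 00-10-, 0001-1, 001-01, 01-111, 010001, 0111-1, 1-0000, 10-110, 101011, 1011-0
PI chart (minterm → PIs covering it):
  2 | 0--010  (sole → essential)
  4 | 00-10-  (sole → essential)
  5 | 00-10-,0001-1
  7 | 0-0111,0001-1
  9 | 001-01  (sole → essential)
  10 | 0--010  (sole → essential)
  12 | --1100,0-110-,00-10-
  13 | 0-110-,00-10-,001-01
  18 | 0--010  (sole → essential)
  23 | 0-0111,01-111
  28 | --1100,-1110-,0-110-
  29 | -1110-,0-110-,0111-1
  31 | 01-111,0111-1
  32 | 1-0000  (sole → essential)
  38 | 10-110  (sole → essential)
  43 | 101011  (sole → essential)
  44 | --1100,1011-0
  46 | 10-110,1011-0
  48 | 1-0000  (sole → essential)
  60 | --1100,-1110-
  61 | -1110-  (sole → essential)
Essential prime implicants: -1110-, 0--010, 00-10-, 001-01, 1-0000, 10-110, 101011

NO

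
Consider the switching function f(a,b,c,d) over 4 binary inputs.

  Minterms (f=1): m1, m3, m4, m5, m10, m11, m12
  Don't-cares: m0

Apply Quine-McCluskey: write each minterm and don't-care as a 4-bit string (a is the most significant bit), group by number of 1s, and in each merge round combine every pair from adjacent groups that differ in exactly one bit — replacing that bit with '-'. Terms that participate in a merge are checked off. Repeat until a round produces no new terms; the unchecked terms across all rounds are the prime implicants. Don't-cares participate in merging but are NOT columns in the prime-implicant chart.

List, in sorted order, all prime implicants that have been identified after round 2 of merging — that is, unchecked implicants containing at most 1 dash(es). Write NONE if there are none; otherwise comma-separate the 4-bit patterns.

-011, -100, 00-1, 101-

size-2^0 implicants → 0000(✓)  0001(✓)  0011(✓)  0100(✓)  0101(✓)  1010(✓)  1011(✓)  1100(✓)
size-2^1 implicants → -011  -100  0-00(✓)  0-01(✓)  00-1  000-(✓)  010-(✓)  101-
size-2^2 implicants → 0-0-
Unchecked terms (primes): -011, -100, 0-0-, 00-1, 101-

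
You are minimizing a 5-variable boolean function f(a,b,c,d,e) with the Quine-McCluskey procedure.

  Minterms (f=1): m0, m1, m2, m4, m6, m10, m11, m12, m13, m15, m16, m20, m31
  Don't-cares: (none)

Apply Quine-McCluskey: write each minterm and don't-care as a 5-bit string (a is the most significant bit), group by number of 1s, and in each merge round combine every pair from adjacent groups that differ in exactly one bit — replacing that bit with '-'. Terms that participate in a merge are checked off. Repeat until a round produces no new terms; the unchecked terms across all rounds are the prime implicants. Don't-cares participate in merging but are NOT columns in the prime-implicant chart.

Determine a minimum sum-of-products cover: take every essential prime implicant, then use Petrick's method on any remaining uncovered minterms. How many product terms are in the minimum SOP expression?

6

size-2^0 implicants → 00000(✓)  00001(✓)  00010(✓)  00100(✓)  00110(✓)  01010(✓)  01011(✓)  01100(✓)  01101(✓)  01111(✓)  10000(✓)  10100(✓)  11111(✓)
size-2^1 implicants → -0000(✓)  -0100(✓)  -1111  0-010  0-100  00-00(✓)  00-10(✓)  000-0(✓)  0000-  001-0(✓)  01-11  0101-  011-1  0110-  10-00(✓)
size-2^2 implicants → -0-00  00--0
Unchecked terms (primes): -0-00, -1111, 0-010, 0-100, 00--0, 0000-, 01-11, 0101-, 011-1, 0110-
Minterm coverage:
  m0 ⊆ -0-00,00--0,0000-
  m1 ⊆ 0000- [E]
  m2 ⊆ 0-010,00--0
  m4 ⊆ -0-00,0-100,00--0
  m6 ⊆ 00--0 [E]
  m10 ⊆ 0-010,0101-
  m11 ⊆ 01-11,0101-
  m12 ⊆ 0-100,0110-
  m13 ⊆ 011-1,0110-
  m15 ⊆ -1111,01-11,011-1
  m16 ⊆ -0-00 [E]
  m20 ⊆ -0-00 [E]
  m31 ⊆ -1111 [E]
E = {-0-00, -1111, 00--0, 0000-}
Petrick residual → 0101-, 0110-
Cover = b'd'e' + bcde + a'b'e' + a'b'c'd' + a'bc'd + a'bcd'  |cover|=6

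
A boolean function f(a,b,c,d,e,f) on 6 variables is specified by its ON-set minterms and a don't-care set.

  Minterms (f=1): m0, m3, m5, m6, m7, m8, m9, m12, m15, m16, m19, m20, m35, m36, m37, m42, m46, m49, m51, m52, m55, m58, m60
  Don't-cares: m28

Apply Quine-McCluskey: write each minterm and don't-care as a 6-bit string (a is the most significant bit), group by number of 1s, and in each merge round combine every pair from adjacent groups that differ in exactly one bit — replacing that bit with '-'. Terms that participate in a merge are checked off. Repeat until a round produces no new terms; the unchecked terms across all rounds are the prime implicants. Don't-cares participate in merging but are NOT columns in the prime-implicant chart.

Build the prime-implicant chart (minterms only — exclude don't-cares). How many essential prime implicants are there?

Round 0: 000000✓ 000011✓ 000101✓ 000110✓ 000111✓ 001000✓ 001001✓ 001100✓ 001111✓ 010000✓ 010011✓ 010100✓ 011100✓ 100011✓ 100100✓ 100101✓ 101010✓ 101110✓ 110001✓ 110011✓ 110100✓ 110111✓ 111010✓ 111100✓
Round 1: -00011✓ -00101 -10011✓ -10100✓ -11100✓ 0-0000 0-0011✓ 0-1100 00-000 00-111 000-11 0001-1 00011- 001-00 00100- 01-100✓ 010-00 1-0011✓ 1-0100 1-1010 10010- 101-10 11-100✓ 110-11 1100-1
Round 2: --0011 -1-100
PIs = {--0011, -00101, -1-100, 0-0000, 0-1100, 00-000, 00-111, 000-11, 0001-1, 00011-, 001-00, 00100-, 010-00, 1-0100, 1-1010, 10010-, 101-10, 110-11, 1100-1}
Coverage chart:
  m0: 0-0000,00-000
  m3: --0011,000-11
  m5: -00101,0001-1
  m6: 00011- ←essential
  m7: 00-111,000-11,0001-1,00011-
  m8: 00-000,001-00,00100-
  m9: 00100- ←essential
  m12: 0-1100,001-00
  m15: 00-111 ←essential
  m16: 0-0000,010-00
  m19: --0011 ←essential
  m20: -1-100,010-00
  m35: --0011 ←essential
  m36: 1-0100,10010-
  m37: -00101,10010-
  m42: 1-1010,101-10
  m46: 101-10 ←essential
  m49: 1100-1 ←essential
  m51: --0011,110-11,1100-1
  m52: -1-100,1-0100
  m55: 110-11 ←essential
  m58: 1-1010 ←essential
  m60: -1-100 ←essential
Essential: --0011, -1-100, 00-111, 00011-, 00100-, 1-1010, 101-10, 110-11, 1100-1

9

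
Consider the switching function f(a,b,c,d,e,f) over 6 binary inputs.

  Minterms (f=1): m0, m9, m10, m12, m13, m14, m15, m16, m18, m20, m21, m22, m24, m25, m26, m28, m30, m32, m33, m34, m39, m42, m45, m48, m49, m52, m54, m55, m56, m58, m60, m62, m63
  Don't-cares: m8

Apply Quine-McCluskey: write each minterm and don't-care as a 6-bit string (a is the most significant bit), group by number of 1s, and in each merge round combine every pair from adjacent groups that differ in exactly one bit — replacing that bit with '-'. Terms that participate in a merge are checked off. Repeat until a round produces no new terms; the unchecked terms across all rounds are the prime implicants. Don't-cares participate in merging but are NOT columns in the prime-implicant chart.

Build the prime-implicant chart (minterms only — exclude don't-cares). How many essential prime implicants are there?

8

Round 0: 000000✓ 001000✓ 001001✓ 001010✓ 001100✓ 001101✓ 001110✓ 001111✓ 010000✓ 010010✓ 010100✓ 010101✓ 010110✓ 011000✓ 011001✓ 011010✓ 011100✓ 011110✓ 100000✓ 100001✓ 100010✓ 100111✓ 101010✓ 101101✓ 110000✓ 110001✓ 110100✓ 110110✓ 110111✓ 111000✓ 111010✓ 111100✓ 111110✓ 111111✓
Round 1: -00000✓ -01010✓ -01101 -10000✓ -10100✓ -10110✓ -11000✓ -11010✓ -11100✓ -11110✓ 0-0000✓ 0-1000✓ 0-1001✓ 0-1010✓ 0-1100✓ 0-1110✓ 00-000✓ 001-00✓ 001-01✓ 001-10✓ 0010-0✓ 00100-✓ 0011-0✓ 0011-1✓ 00110-✓ 00111-✓ 01-000✓ 01-010✓ 01-100✓ 01-110✓ 010-00✓ 010-10✓ 0100-0✓ 0101-0✓ 01010- 011-00✓ 011-10✓ 0110-0✓ 01100-✓ 0111-0✓ 1-0000✓ 1-0001✓ 1-0111 1-1010✓ 10-010 1000-0 10000-✓ 11-000✓ 11-100✓ 11-110✓ 11-111✓ 110-00✓ 11000-✓ 1101-0✓ 11011-✓ 111-00✓ 111-10✓ 1110-0✓ 1111-0✓ 11111-✓
Round 2: --0000 --1010 -1-000✓ -1-100✓ -1-110✓ -10-00✓ -101-0✓ -11-00✓ -11-10✓ -110-0✓ -111-0✓ 0--000 0-1-00✓ 0-1-10✓ 0-10-0✓ 0-100- 0-11-0✓ 001--0✓ 001-0- 0011-- 01--00✓ 01--10✓ 01-0-0✓ 01-1-0✓ 010--0✓ 011--0✓ 1-000- 11--00✓ 11-1-0✓ 11-11- 111--0✓
Round 3: -1--00 -1-1-0 -11--0 0-1--0 01---0
PIs = {--0000, --1010, -01101, -1--00, -1-1-0, -11--0, 0--000, 0-1--0, 0-100-, 001-0-, 0011--, 01---0, 01010-, 1-000-, 1-0111, 10-010, 1000-0, 11-11-}
Coverage chart:
  m0: --0000,0--000
  m9: 0-100-,001-0-
  m10: --1010,0-1--0
  m12: 0-1--0,001-0-,0011--
  m13: -01101,001-0-,0011--
  m14: 0-1--0,0011--
  m15: 0011-- ←essential
  m16: --0000,-1--00,0--000,01---0
  m18: 01---0 ←essential
  m20: -1--00,-1-1-0,01---0,01010-
  m21: 01010- ←essential
  m22: -1-1-0,01---0
  m24: -1--00,-11--0,0--000,0-1--0,0-100-,01---0
  m25: 0-100- ←essential
  m26: --1010,-11--0,0-1--0,01---0
  m28: -1--00,-1-1-0,-11--0,0-1--0,01---0
  m30: -1-1-0,-11--0,0-1--0,01---0
  m32: --0000,1-000-,1000-0
  m33: 1-000- ←essential
  m34: 10-010,1000-0
  m39: 1-0111 ←essential
  m42: --1010,10-010
  m45: -01101 ←essential
  m48: --0000,-1--00,1-000-
  m49: 1-000- ←essential
  m52: -1--00,-1-1-0
  m54: -1-1-0,11-11-
  m55: 1-0111,11-11-
  m56: -1--00,-11--0
  m58: --1010,-11--0
  m60: -1--00,-1-1-0,-11--0
  m62: -1-1-0,-11--0,11-11-
  m63: 11-11- ←essential
Essential: -01101, 0-100-, 0011--, 01---0, 01010-, 1-000-, 1-0111, 11-11-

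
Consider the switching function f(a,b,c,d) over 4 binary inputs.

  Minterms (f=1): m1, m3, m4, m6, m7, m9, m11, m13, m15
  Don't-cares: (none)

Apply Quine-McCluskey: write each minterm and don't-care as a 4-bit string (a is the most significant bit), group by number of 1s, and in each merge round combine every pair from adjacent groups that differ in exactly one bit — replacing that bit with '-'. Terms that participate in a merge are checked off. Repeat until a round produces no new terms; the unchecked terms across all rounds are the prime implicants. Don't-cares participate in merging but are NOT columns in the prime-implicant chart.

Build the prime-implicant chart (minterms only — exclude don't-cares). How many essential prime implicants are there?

3

size-2^0 implicants → 0001(✓)  0011(✓)  0100(✓)  0110(✓)  0111(✓)  1001(✓)  1011(✓)  1101(✓)  1111(✓)
size-2^1 implicants → -001(✓)  -011(✓)  -111(✓)  0-11(✓)  00-1(✓)  01-0  011-  1-01(✓)  1-11(✓)  10-1(✓)  11-1(✓)
size-2^2 implicants → --11  -0-1  1--1
Unchecked terms (primes): --11, -0-1, 01-0, 011-, 1--1
Minterm coverage:
  m1 ⊆ -0-1 [E]
  m3 ⊆ --11,-0-1
  m4 ⊆ 01-0 [E]
  m6 ⊆ 01-0,011-
  m7 ⊆ --11,011-
  m9 ⊆ -0-1,1--1
  m11 ⊆ --11,-0-1,1--1
  m13 ⊆ 1--1 [E]
  m15 ⊆ --11,1--1
E = {-0-1, 01-0, 1--1}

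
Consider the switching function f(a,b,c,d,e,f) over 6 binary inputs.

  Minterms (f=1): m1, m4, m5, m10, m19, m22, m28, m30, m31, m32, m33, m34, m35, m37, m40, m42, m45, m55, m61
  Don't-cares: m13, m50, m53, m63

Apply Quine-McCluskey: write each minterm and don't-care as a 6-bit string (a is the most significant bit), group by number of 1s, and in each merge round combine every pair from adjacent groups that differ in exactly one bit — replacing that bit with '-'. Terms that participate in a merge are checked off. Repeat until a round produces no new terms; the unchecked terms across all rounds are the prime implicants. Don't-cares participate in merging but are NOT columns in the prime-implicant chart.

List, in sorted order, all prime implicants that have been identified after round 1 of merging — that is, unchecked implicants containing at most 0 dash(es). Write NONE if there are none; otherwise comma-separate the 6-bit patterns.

010011

Round 0: 000001✓ 000100✓ 000101✓ 001010✓ 001101✓ 010011 010110✓ 011100✓ 011110✓ 011111✓ 100000✓ 100001✓ 100010✓ 100011✓ 100101✓ 101000✓ 101010✓ 101101✓ 110010✓ 110101✓ 110111✓ 111101✓ 111111✓
Round 1: -00001✓ -00101✓ -01010 -01101✓ -11111 00-101✓ 000-01✓ 00010- 01-110 0111-0 01111- 1-0010 1-0101✓ 1-1101✓ 10-000✓ 10-010✓ 10-101✓ 100-01✓ 1000-0✓ 1000-1✓ 10000-✓ 10001-✓ 1010-0✓ 11-101✓ 11-111✓ 1101-1✓ 1111-1✓
Round 2: -0-101 -00-01 1--101 10-0-0 1000-- 11-1-1
PIs = {-0-101, -00-01, -01010, -11111, 00010-, 01-110, 010011, 0111-0, 01111-, 1--101, 1-0010, 10-0-0, 1000--, 11-1-1}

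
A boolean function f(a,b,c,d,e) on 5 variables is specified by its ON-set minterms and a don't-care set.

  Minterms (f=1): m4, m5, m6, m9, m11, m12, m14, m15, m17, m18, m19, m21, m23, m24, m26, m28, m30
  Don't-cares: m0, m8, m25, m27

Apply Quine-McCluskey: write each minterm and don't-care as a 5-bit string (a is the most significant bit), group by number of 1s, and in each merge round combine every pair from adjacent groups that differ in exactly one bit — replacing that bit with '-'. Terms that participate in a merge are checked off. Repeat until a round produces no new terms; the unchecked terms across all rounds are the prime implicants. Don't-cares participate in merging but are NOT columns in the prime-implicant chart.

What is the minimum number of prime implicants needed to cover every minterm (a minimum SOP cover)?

size-2^0 implicants → 00000(✓)  00100(✓)  00101(✓)  00110(✓)  01000(✓)  01001(✓)  01011(✓)  01100(✓)  01110(✓)  01111(✓)  10001(✓)  10010(✓)  10011(✓)  10101(✓)  10111(✓)  11000(✓)  11001(✓)  11010(✓)  11011(✓)  11100(✓)  11110(✓)
size-2^1 implicants → -0101  -1000(✓)  -1001(✓)  -1011(✓)  -1100(✓)  -1110(✓)  0-000(✓)  0-100(✓)  0-110(✓)  00-00(✓)  001-0(✓)  0010-  01-00(✓)  01-11  010-1(✓)  0100-(✓)  011-0(✓)  0111-  1-001(✓)  1-010(✓)  1-011(✓)  10-01(✓)  10-11(✓)  100-1(✓)  1001-(✓)  101-1(✓)  11-00(✓)  11-10(✓)  110-0(✓)  110-1(✓)  1100-(✓)  1101-(✓)  111-0(✓)
size-2^2 implicants → -1-00  -10-1  -100-  -11-0  0--00  0-1-0  1-0-1  1-01-  10--1  11--0  110--
Unchecked terms (primes): -0101, -1-00, -10-1, -100-, -11-0, 0--00, 0-1-0, 0010-, 01-11, 0111-, 1-0-1, 1-01-, 10--1, 11--0, 110--
Minterm coverage:
  m4 ⊆ 0--00,0-1-0,0010-
  m5 ⊆ -0101,0010-
  m6 ⊆ 0-1-0 [E]
  m9 ⊆ -10-1,-100-
  m11 ⊆ -10-1,01-11
  m12 ⊆ -1-00,-11-0,0--00,0-1-0
  m14 ⊆ -11-0,0-1-0,0111-
  m15 ⊆ 01-11,0111-
  m17 ⊆ 1-0-1,10--1
  m18 ⊆ 1-01- [E]
  m19 ⊆ 1-0-1,1-01-,10--1
  m21 ⊆ -0101,10--1
  m23 ⊆ 10--1 [E]
  m24 ⊆ -1-00,-100-,11--0,110--
  m26 ⊆ 1-01-,11--0,110--
  m28 ⊆ -1-00,-11-0,11--0
  m30 ⊆ -11-0,11--0
E = {0-1-0, 1-01-, 10--1}
Petrick residual → -0101, -10-1, 01-11, 11--0
Cover = b'cd'e + bc'e + a'ce' + a'bde + ac'd + ab'e + abe'  |cover|=7

7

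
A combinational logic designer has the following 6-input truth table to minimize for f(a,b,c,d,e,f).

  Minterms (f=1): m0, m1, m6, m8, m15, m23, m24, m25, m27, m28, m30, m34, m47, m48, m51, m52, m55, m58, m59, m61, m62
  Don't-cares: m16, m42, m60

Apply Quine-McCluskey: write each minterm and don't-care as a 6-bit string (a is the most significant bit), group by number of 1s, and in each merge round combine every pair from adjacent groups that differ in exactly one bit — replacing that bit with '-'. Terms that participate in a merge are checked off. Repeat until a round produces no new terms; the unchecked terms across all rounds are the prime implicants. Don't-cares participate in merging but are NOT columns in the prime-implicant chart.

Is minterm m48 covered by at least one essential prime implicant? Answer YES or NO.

NO

size-2^0 implicants → 000000(✓)  000001(✓)  000110  001000(✓)  001111(✓)  010000(✓)  010111(✓)  011000(✓)  011001(✓)  011011(✓)  011100(✓)  011110(✓)  100010(✓)  101010(✓)  101111(✓)  110000(✓)  110011(✓)  110100(✓)  110111(✓)  111010(✓)  111011(✓)  111100(✓)  111101(✓)  111110(✓)
size-2^1 implicants → -01111  -10000  -10111  -11011  -11100(✓)  -11110(✓)  0-0000(✓)  0-1000(✓)  00-000(✓)  00000-  01-000(✓)  011-00  0110-1  01100-  0111-0(✓)  1-1010  10-010  11-011  11-100  110-00  110-11  111-10  11101-  1111-0(✓)  11110-
size-2^2 implicants → -111-0  0--000
Unchecked terms (primes): -01111, -10000, -10111, -11011, -111-0, 0--000, 00000-, 000110, 011-00, 0110-1, 01100-, 1-1010, 10-010, 11-011, 11-100, 110-00, 110-11, 111-10, 11101-, 11110-
Minterm coverage:
  m0 ⊆ 0--000,00000-
  m1 ⊆ 00000- [E]
  m6 ⊆ 000110 [E]
  m8 ⊆ 0--000 [E]
  m15 ⊆ -01111 [E]
  m23 ⊆ -10111 [E]
  m24 ⊆ 0--000,011-00,01100-
  m25 ⊆ 0110-1,01100-
  m27 ⊆ -11011,0110-1
  m28 ⊆ -111-0,011-00
  m30 ⊆ -111-0 [E]
  m34 ⊆ 10-010 [E]
  m47 ⊆ -01111 [E]
  m48 ⊆ -10000,110-00
  m51 ⊆ 11-011,110-11
  m52 ⊆ 11-100,110-00
  m55 ⊆ -10111,110-11
  m58 ⊆ 1-1010,111-10,11101-
  m59 ⊆ -11011,11-011,11101-
  m61 ⊆ 11110- [E]
  m62 ⊆ -111-0,111-10
E = {-01111, -10111, -111-0, 0--000, 00000-, 000110, 10-010, 11110-}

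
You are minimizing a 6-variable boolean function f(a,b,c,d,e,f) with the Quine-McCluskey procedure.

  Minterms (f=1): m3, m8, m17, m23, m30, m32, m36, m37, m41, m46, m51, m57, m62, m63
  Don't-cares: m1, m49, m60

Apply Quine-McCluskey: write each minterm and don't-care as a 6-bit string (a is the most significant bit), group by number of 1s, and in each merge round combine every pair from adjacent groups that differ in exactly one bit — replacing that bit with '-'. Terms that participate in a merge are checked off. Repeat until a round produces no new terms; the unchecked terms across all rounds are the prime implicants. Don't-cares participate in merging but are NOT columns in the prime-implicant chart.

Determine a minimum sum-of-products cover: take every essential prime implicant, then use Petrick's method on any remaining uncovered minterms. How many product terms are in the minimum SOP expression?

size-2^0 implicants → 000001(✓)  000011(✓)  001000  010001(✓)  010111  011110(✓)  100000(✓)  100100(✓)  100101(✓)  101001(✓)  101110(✓)  110001(✓)  110011(✓)  111001(✓)  111100(✓)  111110(✓)  111111(✓)
size-2^1 implicants → -10001  -11110  0-0001  0000-1  1-1001  1-1110  100-00  10010-  11-001  1100-1  1111-0  11111-
Unchecked terms (primes): -10001, -11110, 0-0001, 0000-1, 001000, 010111, 1-1001, 1-1110, 100-00, 10010-, 11-001, 1100-1, 1111-0, 11111-
Minterm coverage:
  m3 ⊆ 0000-1 [E]
  m8 ⊆ 001000 [E]
  m17 ⊆ -10001,0-0001
  m23 ⊆ 010111 [E]
  m30 ⊆ -11110 [E]
  m32 ⊆ 100-00 [E]
  m36 ⊆ 100-00,10010-
  m37 ⊆ 10010- [E]
  m41 ⊆ 1-1001 [E]
  m46 ⊆ 1-1110 [E]
  m51 ⊆ 1100-1 [E]
  m57 ⊆ 1-1001,11-001
  m62 ⊆ -11110,1-1110,1111-0,11111-
  m63 ⊆ 11111- [E]
E = {-11110, 0000-1, 001000, 010111, 1-1001, 1-1110, 100-00, 10010-, 1100-1, 11111-}
Petrick residual → -10001
Cover = bc'd'e'f + bcdef' + a'b'c'd'f + a'b'cd'e'f' + a'bc'def + acd'e'f + acdef' + ab'c'e'f' + ab'c'de' + abc'd'f + abcde  |cover|=11

11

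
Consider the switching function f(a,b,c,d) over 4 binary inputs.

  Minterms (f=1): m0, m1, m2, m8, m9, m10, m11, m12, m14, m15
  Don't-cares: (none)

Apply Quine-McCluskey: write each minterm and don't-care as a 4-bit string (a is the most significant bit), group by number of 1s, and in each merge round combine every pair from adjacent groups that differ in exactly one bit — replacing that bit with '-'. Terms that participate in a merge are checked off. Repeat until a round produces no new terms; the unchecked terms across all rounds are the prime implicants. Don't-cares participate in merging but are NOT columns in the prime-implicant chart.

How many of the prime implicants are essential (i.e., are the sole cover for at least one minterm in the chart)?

4

[col 0] 0000*, 0001*, 0010*, 1000*, 1001*, 1010*, 1011*, 1100*, 1110*, 1111*
[col 1] -000*, -001*, -010*, 00-0*, 000-*, 1-00*, 1-10*, 1-11*, 10-0*, 10-1*, 100-*, 101-*, 11-0*, 111-*
[col 2] -0-0, -00-, 1--0, 1-1-, 10--
Prime implicants: -0-0, -00-, 1--0, 1-1-, 10--
PI chart (minterm → PIs covering it):
  0 | -0-0,-00-
  1 | -00-  (sole → essential)
  2 | -0-0  (sole → essential)
  8 | -0-0,-00-,1--0,10--
  9 | -00-,10--
  10 | -0-0,1--0,1-1-,10--
  11 | 1-1-,10--
  12 | 1--0  (sole → essential)
  14 | 1--0,1-1-
  15 | 1-1-  (sole → essential)
Essential prime implicants: -0-0, -00-, 1--0, 1-1-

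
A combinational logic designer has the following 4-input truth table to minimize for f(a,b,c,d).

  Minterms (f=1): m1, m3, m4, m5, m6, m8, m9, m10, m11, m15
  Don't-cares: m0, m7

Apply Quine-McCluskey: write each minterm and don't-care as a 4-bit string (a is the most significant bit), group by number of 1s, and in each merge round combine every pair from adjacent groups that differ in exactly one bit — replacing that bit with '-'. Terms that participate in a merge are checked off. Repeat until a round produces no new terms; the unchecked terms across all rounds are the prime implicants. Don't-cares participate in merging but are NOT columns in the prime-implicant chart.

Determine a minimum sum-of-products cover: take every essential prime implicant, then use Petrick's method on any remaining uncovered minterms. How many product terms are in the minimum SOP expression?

4

Round 0: 0000✓ 0001✓ 0011✓ 0100✓ 0101✓ 0110✓ 0111✓ 1000✓ 1001✓ 1010✓ 1011✓ 1111✓
Round 1: -000✓ -001✓ -011✓ -111✓ 0-00✓ 0-01✓ 0-11✓ 00-1✓ 000-✓ 01-0✓ 01-1✓ 010-✓ 011-✓ 1-11✓ 10-0✓ 10-1✓ 100-✓ 101-✓
Round 2: --11 -0-1 -00- 0--1 0-0- 01-- 10--
PIs = {--11, -0-1, -00-, 0--1, 0-0-, 01--, 10--}
Coverage chart:
  m1: -0-1,-00-,0--1,0-0-
  m3: --11,-0-1,0--1
  m4: 0-0-,01--
  m5: 0--1,0-0-,01--
  m6: 01-- ←essential
  m8: -00-,10--
  m9: -0-1,-00-,10--
  m10: 10-- ←essential
  m11: --11,-0-1,10--
  m15: --11 ←essential
Essential: --11, 01--, 10--
Petrick residual → -0-1
Min cover (4 terms): cd + b'd + a'b + ab'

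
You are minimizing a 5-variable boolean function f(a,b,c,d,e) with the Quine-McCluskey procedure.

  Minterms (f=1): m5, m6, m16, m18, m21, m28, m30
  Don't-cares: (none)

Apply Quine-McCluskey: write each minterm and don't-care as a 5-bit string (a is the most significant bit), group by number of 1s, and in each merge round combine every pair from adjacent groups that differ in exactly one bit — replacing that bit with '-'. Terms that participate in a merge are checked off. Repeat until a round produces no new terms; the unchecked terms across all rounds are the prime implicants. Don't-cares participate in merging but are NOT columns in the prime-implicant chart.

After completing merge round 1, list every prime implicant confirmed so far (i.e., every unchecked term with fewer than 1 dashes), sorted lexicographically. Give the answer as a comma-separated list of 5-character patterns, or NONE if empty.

00110

size-2^0 implicants → 00101(✓)  00110  10000(✓)  10010(✓)  10101(✓)  11100(✓)  11110(✓)
size-2^1 implicants → -0101  100-0  111-0
Unchecked terms (primes): -0101, 00110, 100-0, 111-0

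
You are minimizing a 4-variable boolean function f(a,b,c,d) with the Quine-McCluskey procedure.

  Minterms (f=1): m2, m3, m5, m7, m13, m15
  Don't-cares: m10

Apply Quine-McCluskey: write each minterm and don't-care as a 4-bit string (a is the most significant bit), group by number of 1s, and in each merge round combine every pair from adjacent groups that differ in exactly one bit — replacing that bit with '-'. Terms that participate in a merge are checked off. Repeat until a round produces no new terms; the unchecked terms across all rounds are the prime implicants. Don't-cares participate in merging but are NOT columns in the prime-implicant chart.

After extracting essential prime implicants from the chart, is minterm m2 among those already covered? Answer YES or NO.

size-2^0 implicants → 0010(✓)  0011(✓)  0101(✓)  0111(✓)  1010(✓)  1101(✓)  1111(✓)
size-2^1 implicants → -010  -101(✓)  -111(✓)  0-11  001-  01-1(✓)  11-1(✓)
size-2^2 implicants → -1-1
Unchecked terms (primes): -010, -1-1, 0-11, 001-
Minterm coverage:
  m2 ⊆ -010,001-
  m3 ⊆ 0-11,001-
  m5 ⊆ -1-1 [E]
  m7 ⊆ -1-1,0-11
  m13 ⊆ -1-1 [E]
  m15 ⊆ -1-1 [E]
E = {-1-1}

NO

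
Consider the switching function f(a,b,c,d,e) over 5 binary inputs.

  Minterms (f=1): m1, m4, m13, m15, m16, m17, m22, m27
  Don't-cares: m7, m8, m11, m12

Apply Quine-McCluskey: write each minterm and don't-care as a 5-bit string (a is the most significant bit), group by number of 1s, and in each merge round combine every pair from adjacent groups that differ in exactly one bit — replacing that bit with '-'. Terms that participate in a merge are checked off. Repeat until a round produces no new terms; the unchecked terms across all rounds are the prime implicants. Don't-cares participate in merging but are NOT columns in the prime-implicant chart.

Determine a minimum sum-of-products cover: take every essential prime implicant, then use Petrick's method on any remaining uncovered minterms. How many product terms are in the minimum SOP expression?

[col 0] 00001*, 00100*, 00111*, 01000*, 01011*, 01100*, 01101*, 01111*, 10000*, 10001*, 10110, 11011*
[col 1] -0001, -1011, 0-100, 0-111, 01-00, 01-11, 011-1, 0110-, 1000-
Prime implicants: -0001, -1011, 0-100, 0-111, 01-00, 01-11, 011-1, 0110-, 1000-, 10110
PI chart (minterm → PIs covering it):
  1 | -0001  (sole → essential)
  4 | 0-100  (sole → essential)
  13 | 011-1,0110-
  15 | 0-111,01-11,011-1
  16 | 1000-  (sole → essential)
  17 | -0001,1000-
  22 | 10110  (sole → essential)
  27 | -1011  (sole → essential)
Essential prime implicants: -0001, -1011, 0-100, 1000-, 10110
Petrick residual → 011-1
Minimum SOP uses 6 PIs: b'c'd'e + bc'de + a'cd'e' + a'bce + ab'c'd' + ab'cde'

6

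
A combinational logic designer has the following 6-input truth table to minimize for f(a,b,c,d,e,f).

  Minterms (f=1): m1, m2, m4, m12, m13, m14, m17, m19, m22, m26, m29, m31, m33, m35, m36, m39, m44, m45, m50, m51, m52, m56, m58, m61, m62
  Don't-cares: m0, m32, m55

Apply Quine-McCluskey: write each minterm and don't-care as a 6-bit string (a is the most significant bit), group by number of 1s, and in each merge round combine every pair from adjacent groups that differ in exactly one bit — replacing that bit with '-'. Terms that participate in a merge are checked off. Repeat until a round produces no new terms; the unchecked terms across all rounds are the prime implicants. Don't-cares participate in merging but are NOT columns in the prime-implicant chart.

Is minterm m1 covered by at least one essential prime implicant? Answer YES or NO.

Round 0: 000000✓ 000001✓ 000010✓ 000100✓ 001100✓ 001101✓ 001110✓ 010001✓ 010011✓ 010110 011010✓ 011101✓ 011111✓ 100000✓ 100001✓ 100011✓ 100100✓ 100111✓ 101100✓ 101101✓ 110010✓ 110011✓ 110100✓ 110111✓ 111000✓ 111010✓ 111101✓ 111110✓
Round 1: -00000✓ -00001✓ -00100✓ -01100✓ -01101✓ -10011 -11010 -11101✓ 0-0001 0-1101✓ 00-100✓ 000-00✓ 0000-0 00000-✓ 0011-0 00110-✓ 0100-1 0111-1 1-0011✓ 1-0100 1-0111✓ 1-1101✓ 10-100✓ 100-00✓ 100-11✓ 1000-1 10000-✓ 10110-✓ 11-010 110-11✓ 11001- 111-10 1110-0
Round 2: --1101 -0-100 -00-00 -0000- -0110- 1-0-11
PIs = {--1101, -0-100, -00-00, -0000-, -0110-, -10011, -11010, 0-0001, 0000-0, 0011-0, 0100-1, 010110, 0111-1, 1-0-11, 1-0100, 1000-1, 11-010, 11001-, 111-10, 1110-0}
Coverage chart:
  m1: -0000-,0-0001
  m2: 0000-0 ←essential
  m4: -0-100,-00-00
  m12: -0-100,-0110-,0011-0
  m13: --1101,-0110-
  m14: 0011-0 ←essential
  m17: 0-0001,0100-1
  m19: -10011,0100-1
  m22: 010110 ←essential
  m26: -11010 ←essential
  m29: --1101,0111-1
  m31: 0111-1 ←essential
  m33: -0000-,1000-1
  m35: 1-0-11,1000-1
  m36: -0-100,-00-00,1-0100
  m39: 1-0-11 ←essential
  m44: -0-100,-0110-
  m45: --1101,-0110-
  m50: 11-010,11001-
  m51: -10011,1-0-11,11001-
  m52: 1-0100 ←essential
  m56: 1110-0 ←essential
  m58: -11010,11-010,111-10,1110-0
  m61: --1101 ←essential
  m62: 111-10 ←essential
Essential: --1101, -11010, 0000-0, 0011-0, 010110, 0111-1, 1-0-11, 1-0100, 111-10, 1110-0

NO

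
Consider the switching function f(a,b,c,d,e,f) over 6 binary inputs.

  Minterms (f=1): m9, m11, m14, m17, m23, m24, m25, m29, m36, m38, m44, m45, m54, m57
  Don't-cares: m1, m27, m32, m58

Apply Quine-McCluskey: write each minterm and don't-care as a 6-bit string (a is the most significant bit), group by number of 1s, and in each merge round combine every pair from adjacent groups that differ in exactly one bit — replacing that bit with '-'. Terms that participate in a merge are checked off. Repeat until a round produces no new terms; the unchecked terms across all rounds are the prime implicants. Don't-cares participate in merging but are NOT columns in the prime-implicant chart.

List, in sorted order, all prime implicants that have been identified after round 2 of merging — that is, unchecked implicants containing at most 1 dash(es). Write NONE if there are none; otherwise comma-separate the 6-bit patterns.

-11001, 001110, 010111, 011-01, 01100-, 1-0110, 10-100, 100-00, 1001-0, 10110-, 111010

size-2^0 implicants → 000001(✓)  001001(✓)  001011(✓)  001110  010001(✓)  010111  011000(✓)  011001(✓)  011011(✓)  011101(✓)  100000(✓)  100100(✓)  100110(✓)  101100(✓)  101101(✓)  110110(✓)  111001(✓)  111010
size-2^1 implicants → -11001  0-0001(✓)  0-1001(✓)  0-1011(✓)  00-001(✓)  0010-1(✓)  01-001(✓)  011-01  0110-1(✓)  01100-  1-0110  10-100  100-00  1001-0  10110-
size-2^2 implicants → 0--001  0-10-1
Unchecked terms (primes): -11001, 0--001, 0-10-1, 001110, 010111, 011-01, 01100-, 1-0110, 10-100, 100-00, 1001-0, 10110-, 111010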